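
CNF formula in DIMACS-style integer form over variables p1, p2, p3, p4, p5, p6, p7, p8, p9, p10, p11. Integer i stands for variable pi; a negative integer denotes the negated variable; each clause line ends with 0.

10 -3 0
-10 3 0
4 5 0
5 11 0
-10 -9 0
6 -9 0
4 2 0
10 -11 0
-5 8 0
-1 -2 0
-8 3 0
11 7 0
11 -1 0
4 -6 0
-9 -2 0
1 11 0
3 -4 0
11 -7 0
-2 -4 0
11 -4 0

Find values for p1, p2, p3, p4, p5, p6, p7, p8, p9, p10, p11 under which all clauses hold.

Pure literal: p9 appears only negated; assign p9 = False.
Branch on p1: take p1 = False.
  then p11 is forced to True.
  then p10 is forced to True.
  then p3 is forced to True.
Set p2 = False and propagate.
  then p4 is forced to True.
The remaining clauses are satisfied by p5 = True, p6 = False, p7 = True, p8 = True.
Every clause has at least one true literal under this assignment.

p1=False, p2=False, p3=True, p4=True, p5=True, p6=False, p7=True, p8=True, p9=False, p10=True, p11=True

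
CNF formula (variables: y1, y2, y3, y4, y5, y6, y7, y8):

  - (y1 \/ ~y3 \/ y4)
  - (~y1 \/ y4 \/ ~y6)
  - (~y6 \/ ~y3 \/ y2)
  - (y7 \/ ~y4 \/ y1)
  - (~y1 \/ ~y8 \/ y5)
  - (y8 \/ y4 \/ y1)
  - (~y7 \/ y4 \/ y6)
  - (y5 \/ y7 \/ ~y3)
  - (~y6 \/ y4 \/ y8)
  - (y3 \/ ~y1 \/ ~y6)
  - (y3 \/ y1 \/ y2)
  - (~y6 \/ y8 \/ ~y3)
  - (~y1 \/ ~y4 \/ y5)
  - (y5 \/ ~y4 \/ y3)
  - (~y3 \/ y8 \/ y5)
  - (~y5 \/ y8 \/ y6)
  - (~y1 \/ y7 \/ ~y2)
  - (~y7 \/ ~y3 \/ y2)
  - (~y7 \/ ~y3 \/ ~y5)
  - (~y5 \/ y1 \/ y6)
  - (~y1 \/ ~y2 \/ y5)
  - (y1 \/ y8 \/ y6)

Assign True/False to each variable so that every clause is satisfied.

y1=False  y2=True  y3=False  y4=False  y5=True  y6=True  y7=True  y8=True

Try y1 = False.
Branch on y2: take y2 = True.
Set y3 = False and propagate.
For the remaining variables, y4 = False, y5 = True, y6 = True, y7 = True, y8 = True works.
Every clause has at least one true literal under this assignment.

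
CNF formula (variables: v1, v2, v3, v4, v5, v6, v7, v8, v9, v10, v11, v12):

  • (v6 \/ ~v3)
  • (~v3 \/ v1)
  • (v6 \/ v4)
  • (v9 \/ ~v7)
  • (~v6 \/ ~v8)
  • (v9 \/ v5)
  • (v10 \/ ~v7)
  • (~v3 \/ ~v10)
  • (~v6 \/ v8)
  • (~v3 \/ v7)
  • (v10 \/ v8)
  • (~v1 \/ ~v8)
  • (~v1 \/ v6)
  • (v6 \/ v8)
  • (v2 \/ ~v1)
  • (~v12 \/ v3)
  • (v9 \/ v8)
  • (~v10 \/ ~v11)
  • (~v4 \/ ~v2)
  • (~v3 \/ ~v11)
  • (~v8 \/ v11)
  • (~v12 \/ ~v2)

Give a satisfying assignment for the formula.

Pure literal: v9 appears only positively; assign v9 = True.
v12 occurs only negated in the remaining clauses — set v12 = False.
Branch on v1: take v1 = False.
  then v3 is forced to False.
Set v2 = False and propagate.
Try v4 = True.
The remaining clauses are satisfied by v5 = False, v6 = False, v7 = False, v8 = True, v10 = False, v11 = True.

v1=F, v2=F, v3=F, v4=T, v5=F, v6=F, v7=F, v8=T, v9=T, v10=F, v11=T, v12=F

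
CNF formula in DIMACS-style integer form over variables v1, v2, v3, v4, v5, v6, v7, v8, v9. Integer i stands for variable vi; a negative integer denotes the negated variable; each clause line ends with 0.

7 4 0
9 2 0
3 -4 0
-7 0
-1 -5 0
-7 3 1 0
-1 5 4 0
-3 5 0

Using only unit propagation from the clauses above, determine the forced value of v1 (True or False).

False

(¬v7) is a unit clause: v7 = False.
From (v7 ∨ v4) and v7 = False: v4 = True.
From (v3 ∨ ¬v4) and v4 = True: v3 = True.
(v5 ∨ ¬v3): since v3 = True, the clause reduces to (v5). v5 = True.
(¬v1 ∨ ¬v5): since v5 = True, the clause reduces to (¬v1). v1 = False.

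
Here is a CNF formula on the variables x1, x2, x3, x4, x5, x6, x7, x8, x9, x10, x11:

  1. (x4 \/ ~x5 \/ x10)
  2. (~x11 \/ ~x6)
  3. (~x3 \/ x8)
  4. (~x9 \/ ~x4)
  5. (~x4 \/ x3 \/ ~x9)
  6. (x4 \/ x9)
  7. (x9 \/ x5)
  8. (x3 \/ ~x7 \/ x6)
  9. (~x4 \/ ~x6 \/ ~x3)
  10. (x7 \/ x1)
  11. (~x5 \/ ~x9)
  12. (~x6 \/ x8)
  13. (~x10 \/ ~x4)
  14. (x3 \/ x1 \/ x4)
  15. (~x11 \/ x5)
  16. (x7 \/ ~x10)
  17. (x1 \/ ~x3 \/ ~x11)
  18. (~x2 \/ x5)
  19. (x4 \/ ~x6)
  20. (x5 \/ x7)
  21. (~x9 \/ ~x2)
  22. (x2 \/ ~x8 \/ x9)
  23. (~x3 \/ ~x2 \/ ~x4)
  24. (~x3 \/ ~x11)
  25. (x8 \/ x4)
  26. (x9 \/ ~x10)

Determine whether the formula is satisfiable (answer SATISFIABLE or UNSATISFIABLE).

x11 occurs only negated in the remaining clauses — set x11 = False.
Set x1 = False and propagate.
  then x7 is forced to True.
Try x2 = False.
Set x3 = True and propagate.
  then x8 is forced to True.
  then x9 is forced to True.
  then x4 is forced to False.
  then x5 is forced to False.
  then x6 is forced to False.
x10 is now unconstrained; take x10 = True.
Every clause has at least one true literal under this assignment.
So x1 = F, x2 = F, x3 = T, x4 = F, x5 = F, x6 = F, x7 = T, x8 = T, x9 = T, x10 = T, x11 = F is a satisfying assignment.

SATISFIABLE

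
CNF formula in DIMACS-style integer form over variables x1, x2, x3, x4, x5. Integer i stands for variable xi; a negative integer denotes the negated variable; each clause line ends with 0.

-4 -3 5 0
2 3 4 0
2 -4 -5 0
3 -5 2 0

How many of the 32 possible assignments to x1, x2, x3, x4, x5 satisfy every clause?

Case analysis on x2 and x3:
  x2=T, x3=T: x1 free; 3 ways for (x4,x5) × 2^1 = 6.
  x2=T, x3=F: x1, x4, x5 free → 2^3 = 8.
  x2=F, x3=T: remaining (x1,x4,x5) ∈ {(F,F,F); (F,F,T); (T,F,F); (T,F,T)} — 4.
  x2=F, x3=F: remaining (x1,x4,x5) ∈ {(F,T,F); (T,T,F)} — 2.
Total: 6 + 8 + 4 + 2 = 20.

20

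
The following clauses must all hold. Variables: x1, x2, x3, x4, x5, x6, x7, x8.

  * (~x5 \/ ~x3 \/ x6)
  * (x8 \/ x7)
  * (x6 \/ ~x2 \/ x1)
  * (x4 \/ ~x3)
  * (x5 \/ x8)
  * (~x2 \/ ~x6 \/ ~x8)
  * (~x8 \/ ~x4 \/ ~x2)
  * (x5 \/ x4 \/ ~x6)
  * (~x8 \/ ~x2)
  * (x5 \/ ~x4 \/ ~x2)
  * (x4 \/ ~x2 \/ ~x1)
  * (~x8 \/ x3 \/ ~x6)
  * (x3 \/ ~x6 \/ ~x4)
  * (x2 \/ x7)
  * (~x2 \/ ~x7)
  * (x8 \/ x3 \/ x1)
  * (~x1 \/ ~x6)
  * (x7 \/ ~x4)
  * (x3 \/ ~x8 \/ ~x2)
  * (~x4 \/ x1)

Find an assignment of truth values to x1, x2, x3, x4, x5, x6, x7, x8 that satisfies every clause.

x1 = T, x2 = F, x3 = F, x4 = T, x5 = T, x6 = F, x7 = T, x8 = F

Branch on x1: take x1 = True.
  then x6 is forced to False.
Set x2 = False and propagate.
  then x7 is forced to True.
Try x3 = False.
The remaining clauses are satisfied by x4 = True, x5 = True, x8 = False.
Every clause has at least one true literal under this assignment.
Check each clause:
  1. (~x5 \/ ~x3 \/ x6) — ~x3 is true.
  2. (x7 \/ x8) — x7 is true.
  3. (x6 \/ x1 \/ ~x2) — x1 is true.
  4. (x4 \/ ~x3) — x4 is true.
  5. (x5 \/ x8) — x5 is true.
  6. (~x8 \/ ~x6 \/ ~x2) — ~x8 is true.
  7. (~x2 \/ ~x8 \/ ~x4) — ~x8 is true.
  8. (x4 \/ x5 \/ ~x6) — ~x6 is true.
  9. (~x8 \/ ~x2) — ~x8 is true.
  10. (~x4 \/ ~x2 \/ x5) — x5 is true.
  11. (~x2 \/ ~x1 \/ x4) — x4 is true.
  12. (~x6 \/ ~x8 \/ x3) — ~x8 is true.
  13. (~x6 \/ ~x4 \/ x3) — ~x6 is true.
  14. (x7 \/ x2) — x7 is true.
  15. (~x7 \/ ~x2) — ~x2 is true.
  16. (x3 \/ x8 \/ x1) — x1 is true.
  17. (~x6 \/ ~x1) — ~x6 is true.
  18. (~x4 \/ x7) — x7 is true.
  19. (~x2 \/ x3 \/ ~x8) — ~x8 is true.
  20. (~x4 \/ x1) — x1 is true.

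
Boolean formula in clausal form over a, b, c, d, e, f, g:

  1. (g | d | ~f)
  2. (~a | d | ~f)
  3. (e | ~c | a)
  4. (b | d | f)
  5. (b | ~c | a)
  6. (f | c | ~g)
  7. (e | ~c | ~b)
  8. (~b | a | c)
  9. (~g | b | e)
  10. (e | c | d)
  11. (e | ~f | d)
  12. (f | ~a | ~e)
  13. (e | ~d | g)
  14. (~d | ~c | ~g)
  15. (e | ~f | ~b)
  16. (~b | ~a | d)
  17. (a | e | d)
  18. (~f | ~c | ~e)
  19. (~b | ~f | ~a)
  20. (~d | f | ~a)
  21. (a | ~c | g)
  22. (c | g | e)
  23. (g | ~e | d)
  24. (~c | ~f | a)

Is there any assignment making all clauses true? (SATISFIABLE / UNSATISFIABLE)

Set a = False and propagate.
For the remaining variables, b = False, c = False, d = True, e = True, f = True, g = False works.
Every clause has at least one true literal under this assignment.
So a = F, b = F, c = F, d = T, e = T, f = T, g = F is a satisfying assignment.

SATISFIABLE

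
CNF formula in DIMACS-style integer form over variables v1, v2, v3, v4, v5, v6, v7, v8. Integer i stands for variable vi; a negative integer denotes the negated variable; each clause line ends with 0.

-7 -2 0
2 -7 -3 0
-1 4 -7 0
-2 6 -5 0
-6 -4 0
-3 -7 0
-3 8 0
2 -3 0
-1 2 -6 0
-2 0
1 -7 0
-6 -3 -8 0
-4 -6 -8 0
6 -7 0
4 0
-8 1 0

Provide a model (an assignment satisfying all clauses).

Unit propagation: (!v2) forces v2 = False.
The clause (!v3) is unit: v3 must be False.
(v4) is a unit clause, so v4 = True.
The clause (!v6) is unit: v6 must be False.
(!v7) is a unit clause, so v7 = False.
Pure literal: v1 appears only positively; assign v1 = True.
v5, v8 are now unconstrained; take v5 = True, v8 = True.
Every clause has at least one true literal under this assignment.

v1=1, v2=0, v3=0, v4=1, v5=1, v6=0, v7=0, v8=1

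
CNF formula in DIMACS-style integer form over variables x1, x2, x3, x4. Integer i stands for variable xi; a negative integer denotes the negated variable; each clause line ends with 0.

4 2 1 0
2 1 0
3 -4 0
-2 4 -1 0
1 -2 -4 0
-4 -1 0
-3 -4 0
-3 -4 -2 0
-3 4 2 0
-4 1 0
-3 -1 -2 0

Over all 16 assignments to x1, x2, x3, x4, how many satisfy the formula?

3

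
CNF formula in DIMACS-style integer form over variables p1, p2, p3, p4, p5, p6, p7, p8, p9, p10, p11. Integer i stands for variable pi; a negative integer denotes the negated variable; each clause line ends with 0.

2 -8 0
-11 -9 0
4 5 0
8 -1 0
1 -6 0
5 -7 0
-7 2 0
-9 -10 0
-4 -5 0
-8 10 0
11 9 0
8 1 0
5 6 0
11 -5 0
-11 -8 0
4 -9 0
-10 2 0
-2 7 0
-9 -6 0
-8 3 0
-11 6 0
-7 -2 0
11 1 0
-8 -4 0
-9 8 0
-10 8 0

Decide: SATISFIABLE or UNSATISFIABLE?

UNSATISFIABLE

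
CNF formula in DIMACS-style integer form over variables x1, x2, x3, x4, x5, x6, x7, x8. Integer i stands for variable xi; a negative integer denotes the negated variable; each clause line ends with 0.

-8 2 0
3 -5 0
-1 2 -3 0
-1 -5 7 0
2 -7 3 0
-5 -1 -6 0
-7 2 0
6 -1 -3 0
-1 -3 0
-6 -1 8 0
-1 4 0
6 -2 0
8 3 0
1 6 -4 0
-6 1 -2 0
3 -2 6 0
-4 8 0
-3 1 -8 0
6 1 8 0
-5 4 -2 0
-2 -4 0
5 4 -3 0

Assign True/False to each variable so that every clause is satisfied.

x1=F, x2=F, x3=T, x4=F, x5=T, x6=T, x7=F, x8=F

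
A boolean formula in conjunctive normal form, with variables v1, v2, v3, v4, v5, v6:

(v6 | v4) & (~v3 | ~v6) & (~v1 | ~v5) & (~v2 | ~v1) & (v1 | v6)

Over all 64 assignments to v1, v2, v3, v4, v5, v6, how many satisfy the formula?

Case analysis on v1 and v6:
  v1=1, v6=1: remaining (v2,v3,v4,v5) ∈ {(0,0,0,0); (0,0,1,0)} — 2.
  v1=1, v6=0: remaining (v2,v3,v4,v5) ∈ {(0,0,1,0); (0,1,1,0)} — 2.
  v1=0, v6=1: forces v3=0; v2, v4, v5 free → 2^3 = 8.
  v1=0, v6=0: a clause becomes empty — 0.
Total: 2 + 2 + 8 + 0 = 12.

12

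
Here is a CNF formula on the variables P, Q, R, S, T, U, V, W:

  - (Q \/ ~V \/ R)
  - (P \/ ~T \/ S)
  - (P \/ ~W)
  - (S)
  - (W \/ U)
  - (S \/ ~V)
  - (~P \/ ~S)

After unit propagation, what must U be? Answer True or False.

True

Unit clause (S) sets S = True.
In (~S \/ ~P), ~S is now false; ~P must hold, so P = False.
(~W \/ P): since P = False, the clause reduces to (~W). W = False.
From (W \/ U) and W = False: U = True.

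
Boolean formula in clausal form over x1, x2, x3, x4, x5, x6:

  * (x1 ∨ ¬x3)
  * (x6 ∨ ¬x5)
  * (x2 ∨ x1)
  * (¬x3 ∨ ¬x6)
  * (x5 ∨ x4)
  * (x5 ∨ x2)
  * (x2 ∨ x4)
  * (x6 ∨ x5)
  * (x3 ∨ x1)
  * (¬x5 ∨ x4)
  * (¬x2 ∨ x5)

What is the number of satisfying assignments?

Satisfying assignments:
  x1=1 x2=0 x3=0 x4=1 x5=1 x6=1
  x1=1 x2=1 x3=0 x4=1 x5=1 x6=1
Count: 2.

2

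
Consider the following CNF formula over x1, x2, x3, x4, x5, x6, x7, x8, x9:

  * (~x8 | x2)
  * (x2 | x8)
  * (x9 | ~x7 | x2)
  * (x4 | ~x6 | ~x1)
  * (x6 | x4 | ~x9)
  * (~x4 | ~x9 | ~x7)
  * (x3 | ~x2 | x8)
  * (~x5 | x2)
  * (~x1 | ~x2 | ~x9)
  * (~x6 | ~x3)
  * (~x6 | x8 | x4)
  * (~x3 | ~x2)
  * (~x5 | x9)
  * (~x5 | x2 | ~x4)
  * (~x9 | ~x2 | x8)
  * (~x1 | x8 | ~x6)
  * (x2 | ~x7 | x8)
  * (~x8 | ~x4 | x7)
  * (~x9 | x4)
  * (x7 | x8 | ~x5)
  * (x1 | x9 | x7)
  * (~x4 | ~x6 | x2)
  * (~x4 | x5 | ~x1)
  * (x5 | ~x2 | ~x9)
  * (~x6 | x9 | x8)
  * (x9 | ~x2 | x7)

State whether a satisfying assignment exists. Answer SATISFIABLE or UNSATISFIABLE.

Set x1 = False and propagate.
Branch on x2: take x2 = True.
  then x3 is forced to False.
  then x8 is forced to True.
Set x4 = False and propagate.
  then x9 is forced to False.
  then x5 is forced to False.
  then x7 is forced to True.
x6 is now unconstrained; take x6 = True.
Every clause has at least one true literal under this assignment.
So x1 = F, x2 = T, x3 = F, x4 = F, x5 = F, x6 = T, x7 = T, x8 = T, x9 = F is a satisfying assignment.

SATISFIABLE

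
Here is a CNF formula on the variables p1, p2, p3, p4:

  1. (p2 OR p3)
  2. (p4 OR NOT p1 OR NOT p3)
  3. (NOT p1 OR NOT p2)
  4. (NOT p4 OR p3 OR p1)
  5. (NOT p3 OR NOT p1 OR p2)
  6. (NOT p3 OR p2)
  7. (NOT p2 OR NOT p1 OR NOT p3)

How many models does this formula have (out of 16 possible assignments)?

3

The models are:
  p1=F p2=T p3=F p4=F
  p1=F p2=T p3=T p4=F
  p1=F p2=T p3=T p4=T
Count: 3.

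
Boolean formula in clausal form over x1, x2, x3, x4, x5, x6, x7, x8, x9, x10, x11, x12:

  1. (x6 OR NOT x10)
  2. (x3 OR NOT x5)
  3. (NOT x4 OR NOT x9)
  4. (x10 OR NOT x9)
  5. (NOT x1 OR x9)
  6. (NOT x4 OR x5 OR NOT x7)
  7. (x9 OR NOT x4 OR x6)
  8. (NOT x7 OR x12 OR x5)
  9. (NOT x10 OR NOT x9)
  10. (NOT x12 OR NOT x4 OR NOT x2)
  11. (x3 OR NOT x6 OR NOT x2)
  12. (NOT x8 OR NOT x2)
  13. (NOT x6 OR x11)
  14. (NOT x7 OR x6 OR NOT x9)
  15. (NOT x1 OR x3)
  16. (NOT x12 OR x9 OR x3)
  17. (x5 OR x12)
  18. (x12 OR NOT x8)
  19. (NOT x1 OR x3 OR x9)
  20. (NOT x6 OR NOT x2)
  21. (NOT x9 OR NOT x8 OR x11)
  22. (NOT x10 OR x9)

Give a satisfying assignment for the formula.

Pure literal: x1 appears only negated; assign x1 = False.
Pure literal: x3 appears only positively; assign x3 = True.
Set x2 = True and propagate.
  then x8 is forced to False.
  then x6 is forced to False.
  then x10 is forced to False.
  then x9 is forced to False.
  then x4 is forced to False.
Set x5 = True and propagate.
x7, x11, x12 are now unconstrained; take x7 = False, x11 = False, x12 = True.
Every clause has at least one true literal under this assignment.
Check each clause:
  1. (NOT x10 OR x6) — NOT x10 is true.
  2. (x3 OR NOT x5) — x3 is true.
  3. (NOT x4 OR NOT x9) — NOT x4 is true.
  4. (x10 OR NOT x9) — NOT x9 is true.
  5. (NOT x1 OR x9) — NOT x1 is true.
  6. (NOT x7 OR x5 OR NOT x4) — NOT x7 is true.
  7. (NOT x4 OR x9 OR x6) — NOT x4 is true.
  8. (NOT x7 OR x5 OR x12) — NOT x7 is true.
  9. (NOT x9 OR NOT x10) — NOT x10 is true.
  10. (NOT x12 OR NOT x4 OR NOT x2) — NOT x4 is true.
  11. (NOT x6 OR NOT x2 OR x3) — NOT x6 is true.
  12. (NOT x2 OR NOT x8) — NOT x8 is true.
  13. (NOT x6 OR x11) — NOT x6 is true.
  14. (x6 OR NOT x7 OR NOT x9) — NOT x7 is true.
  15. (x3 OR NOT x1) — x3 is true.
  16. (x9 OR x3 OR NOT x12) — x3 is true.
  17. (x12 OR x5) — x12 is true.
  18. (x12 OR NOT x8) — NOT x8 is true.
  19. (x3 OR x9 OR NOT x1) — x3 is true.
  20. (NOT x2 OR NOT x6) — NOT x6 is true.
  21. (NOT x8 OR NOT x9 OR x11) — NOT x8 is true.
  22. (x9 OR NOT x10) — NOT x10 is true.

x1 = F  x2 = T  x3 = T  x4 = F  x5 = T  x6 = F  x7 = F  x8 = F  x9 = F  x10 = F  x11 = F  x12 = T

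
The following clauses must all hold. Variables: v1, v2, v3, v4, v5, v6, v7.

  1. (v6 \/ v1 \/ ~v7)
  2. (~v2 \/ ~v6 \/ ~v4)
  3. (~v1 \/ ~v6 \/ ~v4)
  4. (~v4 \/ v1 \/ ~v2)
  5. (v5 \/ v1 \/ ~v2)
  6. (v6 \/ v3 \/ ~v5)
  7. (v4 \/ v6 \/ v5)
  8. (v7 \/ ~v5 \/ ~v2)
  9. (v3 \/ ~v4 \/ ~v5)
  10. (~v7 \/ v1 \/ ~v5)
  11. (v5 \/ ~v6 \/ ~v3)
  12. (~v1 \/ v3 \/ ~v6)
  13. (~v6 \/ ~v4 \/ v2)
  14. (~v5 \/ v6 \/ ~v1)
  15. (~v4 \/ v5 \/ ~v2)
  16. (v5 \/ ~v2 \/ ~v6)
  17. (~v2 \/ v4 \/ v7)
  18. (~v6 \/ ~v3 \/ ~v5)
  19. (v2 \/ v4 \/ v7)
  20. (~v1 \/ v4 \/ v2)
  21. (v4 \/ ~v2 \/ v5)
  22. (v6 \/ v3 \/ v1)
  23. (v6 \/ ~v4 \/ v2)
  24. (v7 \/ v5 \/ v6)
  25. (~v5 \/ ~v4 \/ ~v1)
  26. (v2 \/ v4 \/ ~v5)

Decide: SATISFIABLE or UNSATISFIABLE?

SATISFIABLE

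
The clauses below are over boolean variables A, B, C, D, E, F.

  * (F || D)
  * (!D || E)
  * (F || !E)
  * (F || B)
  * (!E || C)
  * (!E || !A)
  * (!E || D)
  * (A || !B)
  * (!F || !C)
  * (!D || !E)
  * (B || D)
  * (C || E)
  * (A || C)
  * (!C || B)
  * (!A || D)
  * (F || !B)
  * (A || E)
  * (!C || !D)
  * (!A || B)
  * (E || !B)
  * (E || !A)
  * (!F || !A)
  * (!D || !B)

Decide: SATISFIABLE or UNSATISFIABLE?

E = True:
  propagation gives F=True, C=True; an empty clause results — contradiction.
E = False:
  propagation gives D=False, F=True, C=False; an empty clause results — contradiction.
Every branch closes, so no satisfying assignment exists.

UNSATISFIABLE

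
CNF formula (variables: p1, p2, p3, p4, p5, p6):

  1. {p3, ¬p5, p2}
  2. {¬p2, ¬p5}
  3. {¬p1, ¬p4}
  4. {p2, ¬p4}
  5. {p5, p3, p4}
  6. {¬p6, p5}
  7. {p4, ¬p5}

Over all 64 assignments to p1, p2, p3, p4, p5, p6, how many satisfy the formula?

The models are:
  p1=F p2=F p3=T p4=F p5=F p6=F
  p1=F p2=T p3=F p4=T p5=F p6=F
  p1=F p2=T p3=T p4=F p5=F p6=F
  p1=F p2=T p3=T p4=T p5=F p6=F
  p1=T p2=F p3=T p4=F p5=F p6=F
  p1=T p2=T p3=T p4=F p5=F p6=F
That's 6 in total.

6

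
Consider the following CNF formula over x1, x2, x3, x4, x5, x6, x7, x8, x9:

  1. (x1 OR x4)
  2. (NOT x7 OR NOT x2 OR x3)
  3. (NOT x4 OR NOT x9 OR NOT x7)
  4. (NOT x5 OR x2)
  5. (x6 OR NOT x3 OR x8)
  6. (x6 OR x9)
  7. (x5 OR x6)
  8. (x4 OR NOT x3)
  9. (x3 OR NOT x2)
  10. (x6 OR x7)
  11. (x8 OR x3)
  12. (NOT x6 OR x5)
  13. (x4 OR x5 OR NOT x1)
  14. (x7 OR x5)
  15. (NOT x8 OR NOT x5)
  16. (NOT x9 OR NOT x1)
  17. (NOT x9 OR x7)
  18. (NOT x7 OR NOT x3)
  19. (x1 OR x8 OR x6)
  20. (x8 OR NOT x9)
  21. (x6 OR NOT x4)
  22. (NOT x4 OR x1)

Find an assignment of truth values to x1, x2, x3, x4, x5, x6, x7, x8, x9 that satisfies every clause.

Branch on x1: take x1 = True.
  then x9 is forced to False.
  then x6 is forced to True.
  then x5 is forced to True.
  then x2 is forced to True.
  then x3 is forced to True.
  then x4 is forced to True.
  then x8 is forced to False.
  then x7 is forced to False.
Check each clause:
  1. (x1 OR x4) — x1 is true.
  2. (x3 OR NOT x7 OR NOT x2) — NOT x7 is true.
  3. (NOT x7 OR NOT x4 OR NOT x9) — NOT x7 is true.
  4. (x2 OR NOT x5) — x2 is true.
  5. (x6 OR x8 OR NOT x3) — x6 is true.
  6. (x6 OR x9) — x6 is true.
  7. (x6 OR x5) — x5 is true.
  8. (x4 OR NOT x3) — x4 is true.
  9. (x3 OR NOT x2) — x3 is true.
  10. (x7 OR x6) — x6 is true.
  11. (x3 OR x8) — x3 is true.
  12. (x5 OR NOT x6) — x5 is true.
  13. (x5 OR NOT x1 OR x4) — x4 is true.
  14. (x5 OR x7) — x5 is true.
  15. (NOT x5 OR NOT x8) — NOT x8 is true.
  16. (NOT x9 OR NOT x1) — NOT x9 is true.
  17. (NOT x9 OR x7) — NOT x9 is true.
  18. (NOT x7 OR NOT x3) — NOT x7 is true.
  19. (x1 OR x8 OR x6) — x1 is true.
  20. (x8 OR NOT x9) — NOT x9 is true.
  21. (x6 OR NOT x4) — x6 is true.
  22. (x1 OR NOT x4) — x1 is true.

x1=True, x2=True, x3=True, x4=True, x5=True, x6=True, x7=False, x8=False, x9=False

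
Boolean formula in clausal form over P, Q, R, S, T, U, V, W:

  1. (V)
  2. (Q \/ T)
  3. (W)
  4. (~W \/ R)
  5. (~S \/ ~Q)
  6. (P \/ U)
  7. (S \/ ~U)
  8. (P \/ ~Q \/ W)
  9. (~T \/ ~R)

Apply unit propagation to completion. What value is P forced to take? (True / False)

True

(V) stands alone — V = True.
Unit clause (W) sets W = True.
(~W \/ R) with W = True leaves only R, so R = True.
In (~T \/ ~R), ~R is now false; ~T must hold, so T = False.
(Q \/ T): since T = False, the clause reduces to (Q). Q = True.
(~S \/ ~Q): since Q = True, the clause reduces to (~S). S = False.
From (~U \/ S) and S = False: U = False.
In (P \/ U), U is now false; P must hold, so P = True.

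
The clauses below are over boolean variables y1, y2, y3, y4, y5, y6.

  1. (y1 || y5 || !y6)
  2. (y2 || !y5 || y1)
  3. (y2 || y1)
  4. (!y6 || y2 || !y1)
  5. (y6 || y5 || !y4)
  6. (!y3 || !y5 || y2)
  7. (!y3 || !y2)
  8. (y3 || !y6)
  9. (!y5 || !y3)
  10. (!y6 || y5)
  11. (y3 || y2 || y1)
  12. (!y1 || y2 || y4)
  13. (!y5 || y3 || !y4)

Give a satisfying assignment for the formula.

y1=F, y2=T, y3=F, y4=F, y5=T, y6=F

Check each clause:
  1. (y1 || !y6 || y5) — !y6 is true.
  2. (y1 || y2 || !y5) — y2 is true.
  3. (y2 || y1) — y2 is true.
  4. (!y1 || y2 || !y6) — !y6 is true.
  5. (y5 || y6 || !y4) — !y4 is true.
  6. (y2 || !y5 || !y3) — y2 is true.
  7. (!y3 || !y2) — !y3 is true.
  8. (y3 || !y6) — !y6 is true.
  9. (!y5 || !y3) — !y3 is true.
  10. (y5 || !y6) — !y6 is true.
  11. (y3 || y2 || y1) — y2 is true.
  12. (y4 || y2 || !y1) — y2 is true.
  13. (!y4 || y3 || !y5) — !y4 is true.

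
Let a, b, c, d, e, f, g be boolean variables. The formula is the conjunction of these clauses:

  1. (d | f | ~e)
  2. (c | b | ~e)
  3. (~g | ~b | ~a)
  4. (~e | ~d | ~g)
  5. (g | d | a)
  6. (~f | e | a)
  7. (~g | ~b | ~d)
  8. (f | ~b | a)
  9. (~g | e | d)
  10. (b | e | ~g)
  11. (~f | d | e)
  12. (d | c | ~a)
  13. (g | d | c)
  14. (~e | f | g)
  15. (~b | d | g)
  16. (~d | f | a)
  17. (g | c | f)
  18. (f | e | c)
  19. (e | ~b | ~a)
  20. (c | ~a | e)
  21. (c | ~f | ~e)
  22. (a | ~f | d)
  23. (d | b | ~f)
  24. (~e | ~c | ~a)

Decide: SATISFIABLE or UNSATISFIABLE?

Set a = True and propagate.
For the remaining variables, b = False, c = True, d = True, e = False, f = False, g = False works.
So a=True  b=False  c=True  d=True  e=False  f=False  g=False is a satisfying assignment.

SATISFIABLE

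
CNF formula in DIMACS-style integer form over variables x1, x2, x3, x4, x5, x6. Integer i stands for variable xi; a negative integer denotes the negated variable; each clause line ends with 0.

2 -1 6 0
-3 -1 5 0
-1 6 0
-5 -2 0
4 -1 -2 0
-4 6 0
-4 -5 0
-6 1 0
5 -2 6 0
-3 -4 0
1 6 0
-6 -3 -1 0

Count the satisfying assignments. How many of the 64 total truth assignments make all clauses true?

4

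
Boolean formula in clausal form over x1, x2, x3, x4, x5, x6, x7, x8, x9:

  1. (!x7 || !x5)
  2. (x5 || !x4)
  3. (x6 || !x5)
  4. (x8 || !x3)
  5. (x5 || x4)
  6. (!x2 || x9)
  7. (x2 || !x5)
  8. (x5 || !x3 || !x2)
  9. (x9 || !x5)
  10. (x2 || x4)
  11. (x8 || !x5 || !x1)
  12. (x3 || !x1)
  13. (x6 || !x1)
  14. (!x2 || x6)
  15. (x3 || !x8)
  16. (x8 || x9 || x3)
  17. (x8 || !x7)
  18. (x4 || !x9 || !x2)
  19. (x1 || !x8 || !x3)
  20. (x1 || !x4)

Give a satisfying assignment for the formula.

x1=T  x2=T  x3=T  x4=T  x5=T  x6=T  x7=F  x8=T  x9=T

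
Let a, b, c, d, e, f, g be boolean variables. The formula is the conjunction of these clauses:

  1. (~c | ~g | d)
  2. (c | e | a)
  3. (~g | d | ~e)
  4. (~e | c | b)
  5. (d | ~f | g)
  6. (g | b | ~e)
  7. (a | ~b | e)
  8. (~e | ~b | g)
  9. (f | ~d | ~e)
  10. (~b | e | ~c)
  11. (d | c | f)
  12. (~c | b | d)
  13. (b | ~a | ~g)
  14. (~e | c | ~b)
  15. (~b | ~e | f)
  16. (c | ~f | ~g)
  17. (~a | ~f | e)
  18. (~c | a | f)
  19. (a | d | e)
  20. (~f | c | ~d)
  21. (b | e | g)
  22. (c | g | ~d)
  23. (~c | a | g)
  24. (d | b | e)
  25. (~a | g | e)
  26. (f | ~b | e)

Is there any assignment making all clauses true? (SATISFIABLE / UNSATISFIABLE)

SATISFIABLE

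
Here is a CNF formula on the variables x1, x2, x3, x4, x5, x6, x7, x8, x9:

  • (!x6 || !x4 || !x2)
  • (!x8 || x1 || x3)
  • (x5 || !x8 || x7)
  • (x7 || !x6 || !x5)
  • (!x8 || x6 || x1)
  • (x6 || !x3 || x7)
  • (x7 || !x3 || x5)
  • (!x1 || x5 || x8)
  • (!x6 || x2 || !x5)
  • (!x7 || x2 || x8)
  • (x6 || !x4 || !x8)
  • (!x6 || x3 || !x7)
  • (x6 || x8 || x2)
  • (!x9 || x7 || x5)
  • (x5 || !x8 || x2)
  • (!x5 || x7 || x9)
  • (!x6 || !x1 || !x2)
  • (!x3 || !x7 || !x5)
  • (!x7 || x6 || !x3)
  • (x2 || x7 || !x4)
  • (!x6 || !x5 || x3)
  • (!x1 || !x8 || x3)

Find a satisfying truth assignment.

x1=False  x2=True  x3=False  x4=True  x5=True  x6=False  x7=True  x8=False  x9=True

Check each clause:
  1. (!x6 || !x2 || !x4) — !x6 is true.
  2. (x1 || !x8 || x3) — !x8 is true.
  3. (x7 || !x8 || x5) — !x8 is true.
  4. (x7 || !x5 || !x6) — !x6 is true.
  5. (x6 || x1 || !x8) — !x8 is true.
  6. (x7 || !x3 || x6) — !x3 is true.
  7. (x5 || x7 || !x3) — !x3 is true.
  8. (!x1 || x8 || x5) — x5 is true.
  9. (!x6 || x2 || !x5) — x2 is true.
  10. (x8 || x2 || !x7) — x2 is true.
  11. (!x4 || !x8 || x6) — !x8 is true.
  12. (x3 || !x7 || !x6) — !x6 is true.
  13. (x8 || x6 || x2) — x2 is true.
  14. (!x9 || x7 || x5) — x5 is true.
  15. (x5 || x2 || !x8) — !x8 is true.
  16. (x7 || !x5 || x9) — x9 is true.
  17. (!x6 || !x2 || !x1) — !x6 is true.
  18. (!x7 || !x5 || !x3) — !x3 is true.
  19. (!x3 || x6 || !x7) — !x3 is true.
  20. (!x4 || x7 || x2) — x2 is true.
  21. (x3 || !x6 || !x5) — !x6 is true.
  22. (!x1 || x3 || !x8) — !x8 is true.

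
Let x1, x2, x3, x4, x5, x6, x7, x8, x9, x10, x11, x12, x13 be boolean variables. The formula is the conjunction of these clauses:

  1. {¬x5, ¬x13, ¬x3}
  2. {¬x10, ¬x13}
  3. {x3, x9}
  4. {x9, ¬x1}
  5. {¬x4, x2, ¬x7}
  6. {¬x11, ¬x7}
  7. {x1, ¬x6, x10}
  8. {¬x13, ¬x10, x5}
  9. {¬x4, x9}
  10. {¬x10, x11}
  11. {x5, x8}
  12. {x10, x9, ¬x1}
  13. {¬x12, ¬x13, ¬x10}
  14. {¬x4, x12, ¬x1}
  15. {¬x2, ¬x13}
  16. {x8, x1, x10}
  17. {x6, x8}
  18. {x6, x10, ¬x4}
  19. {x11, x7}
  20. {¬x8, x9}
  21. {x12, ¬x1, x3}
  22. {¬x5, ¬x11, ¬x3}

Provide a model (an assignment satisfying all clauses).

x1 = True, x2 = False, x3 = False, x4 = True, x5 = True, x6 = True, x7 = False, x8 = False, x9 = True, x10 = False, x11 = True, x12 = True, x13 = True

Check each clause:
  1. {¬x13, ¬x5, ¬x3} — ¬x3 is true.
  2. {¬x13, ¬x10} — ¬x10 is true.
  3. {x9, x3} — x9 is true.
  4. {x9, ¬x1} — x9 is true.
  5. {¬x4, ¬x7, x2} — ¬x7 is true.
  6. {¬x11, ¬x7} — ¬x7 is true.
  7. {¬x6, x10, x1} — x1 is true.
  8. {¬x10, ¬x13, x5} — x5 is true.
  9. {x9, ¬x4} — x9 is true.
  10. {x11, ¬x10} — x11 is true.
  11. {x8, x5} — x5 is true.
  12. {x10, ¬x1, x9} — x9 is true.
  13. {¬x12, ¬x10, ¬x13} — ¬x10 is true.
  14. {¬x4, x12, ¬x1} — x12 is true.
  15. {¬x13, ¬x2} — ¬x2 is true.
  16. {x10, x1, x8} — x1 is true.
  17. {x8, x6} — x6 is true.
  18. {x6, x10, ¬x4} — x6 is true.
  19. {x11, x7} — x11 is true.
  20. {¬x8, x9} — ¬x8 is true.
  21. {x12, x3, ¬x1} — x12 is true.
  22. {¬x11, ¬x5, ¬x3} — ¬x3 is true.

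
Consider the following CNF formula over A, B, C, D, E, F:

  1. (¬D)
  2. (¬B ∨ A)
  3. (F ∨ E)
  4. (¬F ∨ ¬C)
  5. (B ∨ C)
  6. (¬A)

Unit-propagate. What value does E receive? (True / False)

True

(¬D) stands alone — D = False.
Unit clause (¬A) sets A = False.
(¬B ∨ A): since A = False, the clause reduces to (¬B). B = False.
(C ∨ B) with B = False leaves only C, so C = True.
From (¬F ∨ ¬C) and C = True: F = False.
From (F ∨ E) and F = False: E = True.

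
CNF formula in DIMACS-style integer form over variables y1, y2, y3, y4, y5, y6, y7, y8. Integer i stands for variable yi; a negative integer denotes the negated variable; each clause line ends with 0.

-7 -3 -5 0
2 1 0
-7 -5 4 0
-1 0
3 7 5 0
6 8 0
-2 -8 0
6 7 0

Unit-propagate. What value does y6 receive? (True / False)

(NOT y1) is a unit clause: y1 = False.
In (y1 OR y2), y1 is now false; y2 must hold, so y2 = True.
From (NOT y8 OR NOT y2) and y2 = True: y8 = False.
From (y6 OR y8) and y8 = False: y6 = True.

True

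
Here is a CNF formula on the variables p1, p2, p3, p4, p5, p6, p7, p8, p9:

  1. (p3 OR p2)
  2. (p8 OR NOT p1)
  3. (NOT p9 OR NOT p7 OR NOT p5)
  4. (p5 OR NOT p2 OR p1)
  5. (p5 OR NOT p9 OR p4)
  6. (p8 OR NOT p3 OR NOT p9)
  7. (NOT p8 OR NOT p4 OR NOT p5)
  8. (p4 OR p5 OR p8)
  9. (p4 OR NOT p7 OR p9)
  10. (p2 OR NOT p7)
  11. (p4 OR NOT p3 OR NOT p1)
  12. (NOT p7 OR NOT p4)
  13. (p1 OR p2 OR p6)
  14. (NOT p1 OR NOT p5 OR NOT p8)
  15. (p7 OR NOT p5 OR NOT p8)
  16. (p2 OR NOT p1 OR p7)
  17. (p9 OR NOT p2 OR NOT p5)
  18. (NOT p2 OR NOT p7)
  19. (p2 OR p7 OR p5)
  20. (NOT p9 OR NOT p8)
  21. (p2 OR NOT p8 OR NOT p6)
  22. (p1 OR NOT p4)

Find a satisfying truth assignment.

Try p1 = True.
  then p8 is forced to True.
  then p5 is forced to False.
  then p9 is forced to False.
Set p2 = True and propagate.
  then p7 is forced to False.
For the remaining variables, p3 = True, p4 = True, p6 = False works.

p1 = T, p2 = T, p3 = T, p4 = T, p5 = F, p6 = F, p7 = F, p8 = T, p9 = F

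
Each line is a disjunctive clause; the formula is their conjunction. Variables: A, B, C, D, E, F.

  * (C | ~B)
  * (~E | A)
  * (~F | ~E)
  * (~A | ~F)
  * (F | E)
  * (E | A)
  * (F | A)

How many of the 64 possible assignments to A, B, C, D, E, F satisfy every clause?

6

Satisfying assignments:
  A=1 B=0 C=0 D=0 E=1 F=0
  A=1 B=0 C=0 D=1 E=1 F=0
  A=1 B=0 C=1 D=0 E=1 F=0
  A=1 B=0 C=1 D=1 E=1 F=0
  A=1 B=1 C=1 D=0 E=1 F=0
  A=1 B=1 C=1 D=1 E=1 F=0
Count: 6.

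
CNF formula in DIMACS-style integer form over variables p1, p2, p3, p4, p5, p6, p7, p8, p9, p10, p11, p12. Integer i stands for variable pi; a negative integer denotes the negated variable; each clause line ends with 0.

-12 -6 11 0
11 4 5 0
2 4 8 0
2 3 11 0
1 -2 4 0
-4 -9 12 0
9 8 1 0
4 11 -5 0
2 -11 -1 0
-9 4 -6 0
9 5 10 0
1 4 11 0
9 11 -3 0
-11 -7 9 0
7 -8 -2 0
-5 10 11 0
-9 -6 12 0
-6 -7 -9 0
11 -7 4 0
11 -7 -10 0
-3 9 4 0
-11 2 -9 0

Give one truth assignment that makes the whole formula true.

p1=F, p2=F, p3=T, p4=T, p5=T, p6=F, p7=F, p8=T, p9=T, p10=T, p11=F, p12=T

Check each clause:
  1. (¬p12 ∨ p11 ∨ ¬p6) — ¬p6 is true.
  2. (p5 ∨ p11 ∨ p4) — p4 is true.
  3. (p4 ∨ p8 ∨ p2) — p8 is true.
  4. (p3 ∨ p2 ∨ p11) — p3 is true.
  5. (¬p2 ∨ p4 ∨ p1) — p4 is true.
  6. (¬p9 ∨ ¬p4 ∨ p12) — p12 is true.
  7. (p8 ∨ p9 ∨ p1) — p8 is true.
  8. (¬p5 ∨ p11 ∨ p4) — p4 is true.
  9. (p2 ∨ ¬p1 ∨ ¬p11) — ¬p11 is true.
  10. (p4 ∨ ¬p6 ∨ ¬p9) — ¬p6 is true.
  11. (p9 ∨ p5 ∨ p10) — p9 is true.
  12. (p11 ∨ p4 ∨ p1) — p4 is true.
  13. (¬p3 ∨ p9 ∨ p11) — p9 is true.
  14. (¬p7 ∨ ¬p11 ∨ p9) — ¬p7 is true.
  15. (¬p2 ∨ p7 ∨ ¬p8) — ¬p2 is true.
  16. (¬p5 ∨ p11 ∨ p10) — p10 is true.
  17. (p12 ∨ ¬p6 ∨ ¬p9) — ¬p6 is true.
  18. (¬p7 ∨ ¬p6 ∨ ¬p9) — ¬p7 is true.
  19. (p4 ∨ p11 ∨ ¬p7) — ¬p7 is true.
  20. (p11 ∨ ¬p10 ∨ ¬p7) — ¬p7 is true.
  21. (¬p3 ∨ p9 ∨ p4) — p9 is true.
  22. (¬p11 ∨ p2 ∨ ¬p9) — ¬p11 is true.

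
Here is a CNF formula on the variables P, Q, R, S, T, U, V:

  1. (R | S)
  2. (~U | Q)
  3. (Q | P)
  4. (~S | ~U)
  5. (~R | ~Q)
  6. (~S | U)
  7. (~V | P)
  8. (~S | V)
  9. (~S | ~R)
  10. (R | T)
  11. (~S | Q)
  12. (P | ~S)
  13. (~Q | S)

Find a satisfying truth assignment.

P=True  Q=False  R=True  S=False  T=False  U=False  V=False

Check each clause:
  1. (R | S) — R is true.
  2. (Q | ~U) — ~U is true.
  3. (Q | P) — P is true.
  4. (~U | ~S) — ~U is true.
  5. (~R | ~Q) — ~Q is true.
  6. (~S | U) — ~S is true.
  7. (~V | P) — ~V is true.
  8. (~S | V) — ~S is true.
  9. (~R | ~S) — ~S is true.
  10. (R | T) — R is true.
  11. (Q | ~S) — ~S is true.
  12. (~S | P) — P is true.
  13. (~Q | S) — ~Q is true.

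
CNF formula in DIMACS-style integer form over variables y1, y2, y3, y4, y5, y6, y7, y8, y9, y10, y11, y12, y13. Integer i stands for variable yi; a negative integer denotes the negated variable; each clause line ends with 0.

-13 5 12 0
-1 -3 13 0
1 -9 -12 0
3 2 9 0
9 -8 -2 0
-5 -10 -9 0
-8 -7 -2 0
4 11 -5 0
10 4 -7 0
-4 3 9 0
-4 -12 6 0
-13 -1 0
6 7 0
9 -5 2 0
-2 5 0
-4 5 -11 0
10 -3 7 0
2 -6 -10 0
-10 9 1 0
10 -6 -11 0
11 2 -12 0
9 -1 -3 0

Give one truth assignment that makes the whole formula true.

Pure literal: y8 appears only negated; assign y8 = False.
Branch on y1: take y1 = True.
  then y13 is forced to False.
  then y3 is forced to False.
For the remaining variables, y2 = False, y4 = True, y5 = False, y6 = False, y7 = True, y9 = True, y10 = False, y11 = False, y12 = False works.
Every clause has at least one true literal under this assignment.

y1 = 1, y2 = 0, y3 = 0, y4 = 1, y5 = 0, y6 = 0, y7 = 1, y8 = 0, y9 = 1, y10 = 0, y11 = 0, y12 = 0, y13 = 0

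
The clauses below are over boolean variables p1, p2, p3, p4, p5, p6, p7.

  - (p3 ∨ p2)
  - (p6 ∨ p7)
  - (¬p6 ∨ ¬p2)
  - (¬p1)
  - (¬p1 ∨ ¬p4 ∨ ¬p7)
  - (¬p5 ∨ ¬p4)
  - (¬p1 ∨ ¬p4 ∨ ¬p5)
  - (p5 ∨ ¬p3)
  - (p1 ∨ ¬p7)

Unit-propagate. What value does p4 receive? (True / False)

False

(¬p1) stands alone — p1 = False.
In (p1 ∨ ¬p7), p1 is now false; ¬p7 must hold, so p7 = False.
(p7 ∨ p6) with p7 = False leaves only p6, so p6 = True.
In (¬p2 ∨ ¬p6), ¬p6 is now false; ¬p2 must hold, so p2 = False.
From (p3 ∨ p2) and p2 = False: p3 = True.
(p5 ∨ ¬p3): since p3 = True, the clause reduces to (p5). p5 = True.
(¬p4 ∨ ¬p5) with p5 = True leaves only ¬p4, so p4 = False.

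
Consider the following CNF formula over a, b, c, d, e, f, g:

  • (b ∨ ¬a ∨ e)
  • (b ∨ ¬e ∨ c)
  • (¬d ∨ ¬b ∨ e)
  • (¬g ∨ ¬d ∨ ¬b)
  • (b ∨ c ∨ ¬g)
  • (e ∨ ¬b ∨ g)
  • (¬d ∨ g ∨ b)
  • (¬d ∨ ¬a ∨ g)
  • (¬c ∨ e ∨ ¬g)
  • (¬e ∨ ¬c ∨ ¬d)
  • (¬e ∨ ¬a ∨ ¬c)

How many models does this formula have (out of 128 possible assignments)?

Case analysis on b and e:
  b=T, e=T: f free; 7 ways for (a,c,d,g) × 2^1 = 14.
  b=T, e=F: remaining (a,c,d,f,g) ∈ {(F,F,F,F,T); (F,F,F,T,T); (T,F,F,F,T); (T,F,F,T,T)} — 4.
  b=F, e=T: remaining (a,c,d,f,g) ∈ {(F,T,F,F,F); (F,T,F,F,T); (F,T,F,T,F); (F,T,F,T,T)} — 4.
  b=F, e=F: remaining (a,c,d,f,g) ∈ {(F,F,F,F,F); (F,F,F,T,F); (F,T,F,F,F); (F,T,F,T,F)} — 4.
Total: 14 + 4 + 4 + 4 = 26.

26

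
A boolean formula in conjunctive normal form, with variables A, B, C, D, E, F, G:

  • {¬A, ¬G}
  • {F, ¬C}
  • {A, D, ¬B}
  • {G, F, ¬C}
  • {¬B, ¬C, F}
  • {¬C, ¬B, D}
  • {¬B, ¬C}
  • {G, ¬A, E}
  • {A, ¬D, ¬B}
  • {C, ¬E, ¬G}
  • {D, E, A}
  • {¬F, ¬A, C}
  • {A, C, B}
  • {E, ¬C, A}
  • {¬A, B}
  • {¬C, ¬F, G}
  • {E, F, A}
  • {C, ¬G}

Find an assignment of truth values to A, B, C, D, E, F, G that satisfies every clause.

A=F  B=F  C=T  D=T  E=T  F=T  G=T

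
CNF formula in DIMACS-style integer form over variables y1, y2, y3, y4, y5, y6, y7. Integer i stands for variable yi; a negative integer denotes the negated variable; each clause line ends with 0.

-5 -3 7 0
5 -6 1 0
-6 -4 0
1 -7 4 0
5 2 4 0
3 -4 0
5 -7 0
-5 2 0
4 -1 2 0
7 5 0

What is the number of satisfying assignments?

10

Split on y5, then y4.
  y5=T, y4=T: remaining (y1,y2,y3,y6,y7) ∈ {(F,T,T,F,T); (T,T,T,F,T)} — 2.
  y5=T, y4=F: y6 free; 4 ways for (y1,y2,y3,y7) × 2^1 = 8.
  y5=F, y4=T: a clause becomes empty — 0.
  y5=F, y4=F: a clause becomes empty — 0.
Total: 2 + 8 + 0 + 0 = 10.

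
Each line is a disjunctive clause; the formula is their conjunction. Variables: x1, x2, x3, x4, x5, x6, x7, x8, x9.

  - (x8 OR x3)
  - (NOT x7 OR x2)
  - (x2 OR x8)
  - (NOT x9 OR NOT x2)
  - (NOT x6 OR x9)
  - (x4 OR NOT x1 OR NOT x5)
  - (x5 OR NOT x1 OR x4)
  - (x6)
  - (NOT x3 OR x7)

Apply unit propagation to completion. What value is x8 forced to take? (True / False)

(x6) is a unit clause: x6 = True.
(x9 OR NOT x6) with x6 = True leaves only x9, so x9 = True.
In (NOT x2 OR NOT x9), NOT x9 is now false; NOT x2 must hold, so x2 = False.
In (NOT x7 OR x2), x2 is now false; NOT x7 must hold, so x7 = False.
From (x8 OR x2) and x2 = False: x8 = True.

True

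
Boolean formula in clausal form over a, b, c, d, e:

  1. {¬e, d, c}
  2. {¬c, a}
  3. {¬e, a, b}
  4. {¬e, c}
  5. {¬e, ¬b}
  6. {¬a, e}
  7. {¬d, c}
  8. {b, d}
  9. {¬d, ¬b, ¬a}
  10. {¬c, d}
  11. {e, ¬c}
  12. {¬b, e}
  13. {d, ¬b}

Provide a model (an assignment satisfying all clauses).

a = True, b = False, c = True, d = True, e = True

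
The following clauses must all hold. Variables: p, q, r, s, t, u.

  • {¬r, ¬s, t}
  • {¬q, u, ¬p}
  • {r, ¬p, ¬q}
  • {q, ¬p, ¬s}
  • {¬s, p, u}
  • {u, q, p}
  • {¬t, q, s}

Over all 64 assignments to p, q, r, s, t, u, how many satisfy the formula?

Case analysis on p and q:
  p=1, q=1: remaining (r,s,t,u) ∈ {(1,0,0,1); (1,0,1,1); (1,1,1,1)} — 3.
  p=1, q=0: remaining (r,s,t,u) ∈ {(0,0,0,0); (0,0,0,1); (1,0,0,0); (1,0,0,1)} — 4.
  p=0, q=1: 11 of the 16 assignments to (r,s,t,u) work.
  p=0, q=0: 5 of the 16 assignments to (r,s,t,u) work.
Total: 3 + 4 + 11 + 5 = 23.

23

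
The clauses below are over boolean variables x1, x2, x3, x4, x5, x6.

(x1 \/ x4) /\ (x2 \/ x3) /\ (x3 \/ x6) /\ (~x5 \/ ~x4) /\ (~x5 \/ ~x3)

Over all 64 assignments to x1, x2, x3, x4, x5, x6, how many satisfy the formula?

16

Split on x3, then x4.
  x3=T, x4=T: forces x5=F; x1, x2, x6 free → 2^3 = 8.
  x3=T, x4=F: remaining (x1,x2,x5,x6) ∈ {(T,F,F,F); (T,F,F,T); (T,T,F,F); (T,T,F,T)} — 4.
  x3=F, x4=T: remaining (x1,x2,x5,x6) ∈ {(F,T,F,T); (T,T,F,T)} — 2.
  x3=F, x4=F: remaining (x1,x2,x5,x6) ∈ {(T,T,F,T); (T,T,T,T)} — 2.
Total: 8 + 4 + 2 + 2 = 16.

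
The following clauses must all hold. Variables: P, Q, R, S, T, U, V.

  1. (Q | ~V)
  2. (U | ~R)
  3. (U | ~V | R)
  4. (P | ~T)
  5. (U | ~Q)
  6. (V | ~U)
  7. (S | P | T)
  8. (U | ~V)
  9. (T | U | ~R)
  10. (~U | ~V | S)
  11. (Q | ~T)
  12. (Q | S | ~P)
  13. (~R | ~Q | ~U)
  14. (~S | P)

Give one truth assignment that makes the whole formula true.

P=T, Q=F, R=F, S=T, T=F, U=F, V=F

Check each clause:
  1. (Q | ~V) — ~V is true.
  2. (~R | U) — ~R is true.
  3. (R | U | ~V) — ~V is true.
  4. (P | ~T) — P is true.
  5. (~Q | U) — ~Q is true.
  6. (~U | V) — ~U is true.
  7. (P | S | T) — P is true.
  8. (~V | U) — ~V is true.
  9. (~R | U | T) — ~R is true.
  10. (~V | ~U | S) — ~V is true.
  11. (~T | Q) — ~T is true.
  12. (~P | S | Q) — S is true.
  13. (~R | ~Q | ~U) — ~U is true.
  14. (~S | P) — P is true.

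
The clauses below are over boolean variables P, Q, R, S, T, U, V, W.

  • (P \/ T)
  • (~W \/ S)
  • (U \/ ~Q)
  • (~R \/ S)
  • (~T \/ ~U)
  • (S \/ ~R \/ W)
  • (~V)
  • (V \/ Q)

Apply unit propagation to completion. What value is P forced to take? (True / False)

True

Unit clause (~V) sets V = False.
(Q \/ V) with V = False leaves only Q, so Q = True.
(~Q \/ U): since Q = True, the clause reduces to (U). U = True.
(~U \/ ~T): since U = True, the clause reduces to (~T). T = False.
In (T \/ P), T is now false; P must hold, so P = True.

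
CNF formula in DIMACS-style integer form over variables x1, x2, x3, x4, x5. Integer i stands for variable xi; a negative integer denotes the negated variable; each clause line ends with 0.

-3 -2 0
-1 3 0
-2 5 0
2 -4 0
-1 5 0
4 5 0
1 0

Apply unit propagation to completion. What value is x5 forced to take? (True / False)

Unit clause (x1) sets x1 = True.
(¬x1 ∨ x3) with x1 = True leaves only x3, so x3 = True.
(¬x2 ∨ ¬x3) with x3 = True leaves only ¬x2, so x2 = False.
(¬x4 ∨ x2) with x2 = False leaves only ¬x4, so x4 = False.
(¬x1 ∨ x5): since x1 = True, the clause reduces to (x5). x5 = True.

True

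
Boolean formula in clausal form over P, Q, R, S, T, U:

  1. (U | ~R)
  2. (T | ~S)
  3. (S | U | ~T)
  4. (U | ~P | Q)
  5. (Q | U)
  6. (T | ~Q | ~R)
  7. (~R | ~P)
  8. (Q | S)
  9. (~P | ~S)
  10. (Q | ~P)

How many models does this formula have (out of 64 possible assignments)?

Case analysis on Q and P:
  Q=T, P=T: remaining (R,S,T,U) ∈ {(F,F,F,F); (F,F,F,T); (F,F,T,T)} — 3.
  Q=T, P=F: 7 of the 16 assignments to (R,S,T,U) work.
  Q=F, P=T: a clause becomes empty — 0.
  Q=F, P=F: remaining (R,S,T,U) ∈ {(F,T,T,T); (T,T,T,T)} — 2.
Total: 3 + 7 + 0 + 2 = 12.

12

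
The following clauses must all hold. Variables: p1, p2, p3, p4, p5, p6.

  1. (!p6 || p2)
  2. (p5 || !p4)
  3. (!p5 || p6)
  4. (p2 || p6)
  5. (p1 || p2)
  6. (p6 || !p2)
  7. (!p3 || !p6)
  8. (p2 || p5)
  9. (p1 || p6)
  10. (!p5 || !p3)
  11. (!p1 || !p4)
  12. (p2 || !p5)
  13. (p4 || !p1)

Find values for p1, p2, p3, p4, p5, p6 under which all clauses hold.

Pure literal: p3 appears only negated; assign p3 = False.
Branch on p1: take p1 = False.
  then p2 is forced to True.
  then p6 is forced to True.
Branch on p4: take p4 = False.
p5 is now unconstrained; take p5 = True.

p1=False, p2=True, p3=False, p4=False, p5=True, p6=True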